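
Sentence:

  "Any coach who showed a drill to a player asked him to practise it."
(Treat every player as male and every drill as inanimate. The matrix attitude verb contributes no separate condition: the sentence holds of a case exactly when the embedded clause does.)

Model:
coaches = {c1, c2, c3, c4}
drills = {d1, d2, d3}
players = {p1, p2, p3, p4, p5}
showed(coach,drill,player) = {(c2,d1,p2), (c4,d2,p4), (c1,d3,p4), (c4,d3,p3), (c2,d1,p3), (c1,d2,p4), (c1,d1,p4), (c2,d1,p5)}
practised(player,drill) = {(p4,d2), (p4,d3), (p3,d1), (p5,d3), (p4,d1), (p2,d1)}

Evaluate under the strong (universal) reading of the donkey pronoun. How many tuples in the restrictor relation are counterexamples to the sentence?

"him" takes "a player" as antecedent and "it" takes "a drill"; both are donkey pronouns co-varying with the restrictor.
Strong reading: for every (c,d,p) with showed(c,d,p), practised(p,d).
Restrictor triples: (c1,d1,p4)→practised(p4,d1) ✓  (c1,d2,p4)→practised(p4,d2) ✓  (c1,d3,p4)→practised(p4,d3) ✓  (c2,d1,p2)→practised(p2,d1) ✓  (c2,d1,p3)→practised(p3,d1) ✓  (c2,d1,p5)→practised(p5,d1) ✗  (c4,d2,p4)→practised(p4,d2) ✓  (c4,d3,p3)→practised(p3,d3) ✗
Counterexamples (restrictor triples failing the scope): 2.

2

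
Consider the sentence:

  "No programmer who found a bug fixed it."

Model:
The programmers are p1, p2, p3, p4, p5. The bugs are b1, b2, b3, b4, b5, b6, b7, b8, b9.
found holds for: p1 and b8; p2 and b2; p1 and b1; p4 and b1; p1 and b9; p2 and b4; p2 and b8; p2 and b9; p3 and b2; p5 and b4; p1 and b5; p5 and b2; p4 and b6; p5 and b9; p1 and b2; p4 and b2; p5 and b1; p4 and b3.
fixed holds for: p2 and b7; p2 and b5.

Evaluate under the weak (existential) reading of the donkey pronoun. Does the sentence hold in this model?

True

"it" takes "a bug" as antecedent — a donkey pronoun bound across the clause boundary.
Truth condition: for no (p,b) with found(p,b) does fixed(p,b) hold.
Restrictor pairs — does the scope hold? (p1,b1):fails  (p1,b2):fails  (p1,b5):fails  (p1,b8):fails  (p1,b9):fails  (p2,b2):fails  (p2,b4):fails  (p2,b8):fails  (p2,b9):fails  (p3,b2):fails  (p4,b1):fails  (p4,b2):fails  (p4,b3):fails  (p4,b6):fails  (p5,b1):fails  (p5,b2):fails  (p5,b4):fails  (p5,b9):fails
Scope holds for no restrictor pair, so the sentence is true.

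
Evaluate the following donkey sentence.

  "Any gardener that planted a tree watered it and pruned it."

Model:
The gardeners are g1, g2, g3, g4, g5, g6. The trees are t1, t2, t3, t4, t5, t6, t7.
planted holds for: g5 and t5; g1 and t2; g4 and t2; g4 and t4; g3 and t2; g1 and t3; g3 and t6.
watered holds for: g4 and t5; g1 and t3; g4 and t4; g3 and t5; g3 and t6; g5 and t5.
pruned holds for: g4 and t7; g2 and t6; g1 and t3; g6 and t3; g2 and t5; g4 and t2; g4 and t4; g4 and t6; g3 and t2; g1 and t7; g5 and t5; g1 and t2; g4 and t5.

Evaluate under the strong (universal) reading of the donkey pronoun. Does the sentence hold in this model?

False

"it" takes "a tree" as antecedent — a donkey pronoun bound across the clause boundary.
Strong reading: for every (g,t) with planted(g,t), watered(g,t) ∧ pruned(g,t).
Restrictor pairs: (g1,t2) ✗  (g1,t3) ✓  (g3,t2) ✗  (g3,t6) ✗  (g4,t2) ✗  (g4,t4) ✓  (g5,t5) ✓
Counterexample: (g1,t2) is in planted but fails the scope.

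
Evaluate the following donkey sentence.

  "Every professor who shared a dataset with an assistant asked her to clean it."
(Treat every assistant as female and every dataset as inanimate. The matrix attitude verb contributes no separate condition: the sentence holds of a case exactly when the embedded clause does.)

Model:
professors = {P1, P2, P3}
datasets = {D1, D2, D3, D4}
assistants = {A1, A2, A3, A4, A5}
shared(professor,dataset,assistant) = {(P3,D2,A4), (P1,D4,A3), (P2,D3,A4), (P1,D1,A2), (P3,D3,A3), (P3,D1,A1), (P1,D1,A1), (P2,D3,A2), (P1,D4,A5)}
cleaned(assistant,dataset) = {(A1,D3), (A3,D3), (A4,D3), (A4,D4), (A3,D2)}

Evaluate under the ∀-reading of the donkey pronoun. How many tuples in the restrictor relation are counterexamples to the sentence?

"her" takes "an assistant" as antecedent and "it" takes "a dataset"; both are donkey pronouns co-varying with the restrictor.
Strong reading: for every (p,d,a) with shared(p,d,a), cleaned(a,d).
Restrictor triples: (P1,D1,A1)→cleaned(A1,D1) ✗  (P1,D1,A2)→cleaned(A2,D1) ✗  (P1,D4,A3)→cleaned(A3,D4) ✗  (P1,D4,A5)→cleaned(A5,D4) ✗  (P2,D3,A2)→cleaned(A2,D3) ✗  (P2,D3,A4)→cleaned(A4,D3) ✓  (P3,D1,A1)→cleaned(A1,D1) ✗  (P3,D2,A4)→cleaned(A4,D2) ✗  (P3,D3,A3)→cleaned(A3,D3) ✓
Counterexamples (restrictor triples failing the scope): 7.

7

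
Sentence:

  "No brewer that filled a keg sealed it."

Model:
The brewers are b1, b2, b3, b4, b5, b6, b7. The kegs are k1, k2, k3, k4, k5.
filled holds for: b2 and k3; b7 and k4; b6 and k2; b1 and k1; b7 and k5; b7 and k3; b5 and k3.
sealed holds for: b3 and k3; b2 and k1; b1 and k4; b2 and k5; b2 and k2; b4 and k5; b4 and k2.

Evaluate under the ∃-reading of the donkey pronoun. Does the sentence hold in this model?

True

"it" takes "a keg" as antecedent — a donkey pronoun bound across the clause boundary.
Truth condition: for no (b,k) with filled(b,k) does sealed(b,k) hold.
Restrictor pairs — does the scope hold? (b1,k1):fails  (b2,k3):fails  (b5,k3):fails  (b6,k2):fails  (b7,k3):fails  (b7,k4):fails  (b7,k5):fails
Scope holds for no restrictor pair, so the sentence is true.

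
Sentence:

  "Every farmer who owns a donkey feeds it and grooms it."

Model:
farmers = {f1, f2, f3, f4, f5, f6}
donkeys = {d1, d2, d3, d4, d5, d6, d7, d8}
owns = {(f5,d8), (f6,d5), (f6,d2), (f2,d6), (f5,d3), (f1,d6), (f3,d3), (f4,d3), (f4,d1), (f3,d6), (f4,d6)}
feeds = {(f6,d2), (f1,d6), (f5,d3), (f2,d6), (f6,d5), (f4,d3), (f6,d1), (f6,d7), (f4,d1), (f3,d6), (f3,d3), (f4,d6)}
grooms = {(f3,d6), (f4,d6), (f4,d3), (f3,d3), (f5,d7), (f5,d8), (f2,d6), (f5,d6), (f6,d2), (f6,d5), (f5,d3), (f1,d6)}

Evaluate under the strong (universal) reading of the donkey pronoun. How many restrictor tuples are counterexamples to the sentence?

2

"it" takes "a donkey" as antecedent — a donkey pronoun bound across the clause boundary.
Strong reading: for every (f,d) with owns(f,d), feeds(f,d) ∧ grooms(f,d).
Restrictor pairs: (f1,d6) ✓  (f2,d6) ✓  (f3,d3) ✓  (f3,d6) ✓  (f4,d1) ✗  (f4,d3) ✓  (f4,d6) ✓  (f5,d3) ✓  (f5,d8) ✗  (f6,d2) ✓  (f6,d5) ✓
Counterexamples (restrictor pairs failing the scope): 2.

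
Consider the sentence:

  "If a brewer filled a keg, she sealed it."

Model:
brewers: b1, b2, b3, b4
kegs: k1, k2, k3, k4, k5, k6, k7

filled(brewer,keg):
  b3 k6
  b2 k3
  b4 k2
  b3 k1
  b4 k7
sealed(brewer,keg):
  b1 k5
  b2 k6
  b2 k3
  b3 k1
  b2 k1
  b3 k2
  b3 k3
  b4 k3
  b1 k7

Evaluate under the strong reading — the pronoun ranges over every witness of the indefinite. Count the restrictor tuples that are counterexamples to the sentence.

3

"it" takes "a keg" as antecedent — a donkey pronoun bound across the clause boundary.
Strong reading: for every (b,k) with filled(b,k), sealed(b,k).
Restrictor pairs: (b2,k3) ✓  (b3,k1) ✓  (b3,k6) ✗  (b4,k2) ✗  (b4,k7) ✗
Counterexamples (restrictor pairs failing the scope): 3.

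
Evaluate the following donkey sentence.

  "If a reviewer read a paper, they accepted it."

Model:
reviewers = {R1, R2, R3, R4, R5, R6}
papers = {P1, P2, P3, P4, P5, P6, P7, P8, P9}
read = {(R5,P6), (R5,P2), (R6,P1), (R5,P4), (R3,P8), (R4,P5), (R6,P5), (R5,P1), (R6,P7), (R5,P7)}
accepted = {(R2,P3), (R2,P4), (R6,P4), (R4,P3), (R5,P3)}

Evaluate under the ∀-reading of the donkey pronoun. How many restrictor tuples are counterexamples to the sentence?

10

"it" takes "a paper" as antecedent — a donkey pronoun bound across the clause boundary.
Strong reading: for every (r,p) with read(r,p), accepted(r,p).
Restrictor pairs: (R3,P8) ✗  (R4,P5) ✗  (R5,P1) ✗  (R5,P2) ✗  (R5,P4) ✗  (R5,P6) ✗  (R5,P7) ✗  (R6,P1) ✗  (R6,P5) ✗  (R6,P7) ✗
Counterexamples (restrictor pairs failing the scope): 10.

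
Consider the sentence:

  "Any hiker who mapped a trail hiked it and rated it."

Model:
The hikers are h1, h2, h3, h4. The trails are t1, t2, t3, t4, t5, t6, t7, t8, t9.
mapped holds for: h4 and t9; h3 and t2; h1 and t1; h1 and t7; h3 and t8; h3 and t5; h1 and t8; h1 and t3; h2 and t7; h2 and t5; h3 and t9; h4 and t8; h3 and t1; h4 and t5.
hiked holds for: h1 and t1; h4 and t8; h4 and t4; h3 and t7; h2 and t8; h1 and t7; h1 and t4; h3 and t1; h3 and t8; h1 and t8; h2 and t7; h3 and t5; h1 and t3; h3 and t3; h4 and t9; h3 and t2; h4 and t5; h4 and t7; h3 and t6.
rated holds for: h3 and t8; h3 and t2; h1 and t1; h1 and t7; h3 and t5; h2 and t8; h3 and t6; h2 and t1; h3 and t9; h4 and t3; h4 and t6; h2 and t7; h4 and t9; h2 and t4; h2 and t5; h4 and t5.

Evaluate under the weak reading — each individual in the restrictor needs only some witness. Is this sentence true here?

True

"it" takes "a trail" as antecedent — a donkey pronoun bound across the clause boundary.
Weak reading: every hiker h with some mapped-trail has at least one mapped-trail t such that hiked(h,t) ∧ rated(h,t).
Per hiker: h1:✓  h2:✓  h3:✓  h4:✓
Every hiker in the restrictor has a witness.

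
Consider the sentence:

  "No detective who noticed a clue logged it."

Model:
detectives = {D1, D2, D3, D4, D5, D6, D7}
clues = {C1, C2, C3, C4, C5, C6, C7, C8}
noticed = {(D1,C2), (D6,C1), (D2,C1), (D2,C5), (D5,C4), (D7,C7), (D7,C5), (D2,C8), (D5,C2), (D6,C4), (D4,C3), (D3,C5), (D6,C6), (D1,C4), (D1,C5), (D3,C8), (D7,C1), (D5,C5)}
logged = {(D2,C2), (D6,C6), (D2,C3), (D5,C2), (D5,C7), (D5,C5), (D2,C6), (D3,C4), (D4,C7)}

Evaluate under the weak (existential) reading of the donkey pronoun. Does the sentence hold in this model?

False

"it" takes "a clue" as antecedent — a donkey pronoun bound across the clause boundary.
Truth condition: for no (d,c) with noticed(d,c) does logged(d,c) hold.
Restrictor pairs — does the scope hold? (D1,C2):fails  (D1,C4):fails  (D1,C5):fails  (D2,C1):fails  (D2,C5):fails  (D2,C8):fails  (D3,C5):fails  (D3,C8):fails  (D4,C3):fails  (D5,C2):holds  (D5,C4):fails  (D5,C5):holds  (D6,C1):fails  (D6,C4):fails  (D6,C6):holds  (D7,C1):fails  (D7,C5):fails  (D7,C7):fails
Scope holds for 3 pair(s), so the sentence is false.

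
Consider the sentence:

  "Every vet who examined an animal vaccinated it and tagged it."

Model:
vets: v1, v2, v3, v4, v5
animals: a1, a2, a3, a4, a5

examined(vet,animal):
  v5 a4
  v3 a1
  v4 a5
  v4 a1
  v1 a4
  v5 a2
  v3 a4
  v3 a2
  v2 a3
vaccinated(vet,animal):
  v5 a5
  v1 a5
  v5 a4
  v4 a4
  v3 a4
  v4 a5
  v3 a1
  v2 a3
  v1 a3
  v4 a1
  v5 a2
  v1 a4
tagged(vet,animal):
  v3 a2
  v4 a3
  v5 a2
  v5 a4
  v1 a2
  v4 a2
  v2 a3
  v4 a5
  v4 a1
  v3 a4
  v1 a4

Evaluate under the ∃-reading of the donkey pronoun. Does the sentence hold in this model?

"it" takes "an animal" as antecedent — a donkey pronoun bound across the clause boundary.
Weak reading: every vet v with some examined-animal has at least one examined-animal a such that vaccinated(v,a) ∧ tagged(v,a).
Per vet: v1:✓  v2:✓  v3:✓  v4:✓  v5:✓
Every vet in the restrictor has a witness.

True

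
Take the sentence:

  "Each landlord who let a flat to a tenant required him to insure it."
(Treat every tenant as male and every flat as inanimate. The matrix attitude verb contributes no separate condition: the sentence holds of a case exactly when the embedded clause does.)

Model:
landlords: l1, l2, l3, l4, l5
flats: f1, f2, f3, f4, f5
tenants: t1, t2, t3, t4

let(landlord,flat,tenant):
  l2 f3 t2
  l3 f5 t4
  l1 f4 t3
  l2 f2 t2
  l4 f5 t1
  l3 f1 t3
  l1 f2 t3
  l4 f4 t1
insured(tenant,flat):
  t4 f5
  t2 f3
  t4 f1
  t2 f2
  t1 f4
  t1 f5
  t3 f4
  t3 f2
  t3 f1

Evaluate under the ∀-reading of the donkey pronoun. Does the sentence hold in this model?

"him" takes "a tenant" as antecedent and "it" takes "a flat"; both are donkey pronouns co-varying with the restrictor.
Strong reading: for every (l,f,t) with let(l,f,t), insured(t,f).
Restrictor triples: (l1,f2,t3)→insured(t3,f2) ✓  (l1,f4,t3)→insured(t3,f4) ✓  (l2,f2,t2)→insured(t2,f2) ✓  (l2,f3,t2)→insured(t2,f3) ✓  (l3,f1,t3)→insured(t3,f1) ✓  (l3,f5,t4)→insured(t4,f5) ✓  (l4,f4,t1)→insured(t1,f4) ✓  (l4,f5,t1)→insured(t1,f5) ✓
Every restrictor triple satisfies the scope.

True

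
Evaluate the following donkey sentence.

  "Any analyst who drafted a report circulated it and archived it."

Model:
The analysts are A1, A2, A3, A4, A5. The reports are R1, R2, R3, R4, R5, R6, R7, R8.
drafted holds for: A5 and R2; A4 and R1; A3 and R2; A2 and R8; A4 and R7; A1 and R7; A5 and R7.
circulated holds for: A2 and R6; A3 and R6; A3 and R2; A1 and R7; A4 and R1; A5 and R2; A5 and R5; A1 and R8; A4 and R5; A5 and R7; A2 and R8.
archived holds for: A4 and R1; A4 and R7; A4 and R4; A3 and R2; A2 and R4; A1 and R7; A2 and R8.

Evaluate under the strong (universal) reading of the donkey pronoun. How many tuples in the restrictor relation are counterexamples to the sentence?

3

"it" takes "a report" as antecedent — a donkey pronoun bound across the clause boundary.
Strong reading: for every (a,r) with drafted(a,r), circulated(a,r) ∧ archived(a,r).
Restrictor pairs: (A1,R7) ✓  (A2,R8) ✓  (A3,R2) ✓  (A4,R1) ✓  (A4,R7) ✗  (A5,R2) ✗  (A5,R7) ✗
Counterexamples (restrictor pairs failing the scope): 3.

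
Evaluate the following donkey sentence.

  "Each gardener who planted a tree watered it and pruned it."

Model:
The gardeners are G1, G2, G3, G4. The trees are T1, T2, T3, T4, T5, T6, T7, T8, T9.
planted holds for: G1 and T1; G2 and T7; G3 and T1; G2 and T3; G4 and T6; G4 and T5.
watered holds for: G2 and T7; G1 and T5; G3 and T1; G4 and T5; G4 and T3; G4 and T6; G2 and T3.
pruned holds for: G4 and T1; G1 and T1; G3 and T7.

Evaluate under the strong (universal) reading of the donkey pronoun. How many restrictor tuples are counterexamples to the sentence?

"it" takes "a tree" as antecedent — a donkey pronoun bound across the clause boundary.
Strong reading: for every (g,t) with planted(g,t), watered(g,t) ∧ pruned(g,t).
Restrictor pairs: (G1,T1) ✗  (G2,T3) ✗  (G2,T7) ✗  (G3,T1) ✗  (G4,T5) ✗  (G4,T6) ✗
Counterexamples (restrictor pairs failing the scope): 6.

6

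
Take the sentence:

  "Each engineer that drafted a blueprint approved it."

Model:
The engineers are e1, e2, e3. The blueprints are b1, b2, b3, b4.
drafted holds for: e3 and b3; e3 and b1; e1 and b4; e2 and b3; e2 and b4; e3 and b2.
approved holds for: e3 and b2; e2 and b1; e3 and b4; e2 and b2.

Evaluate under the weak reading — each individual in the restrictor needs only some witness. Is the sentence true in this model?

False

"it" takes "a blueprint" as antecedent — a donkey pronoun bound across the clause boundary.
Weak reading: every engineer e with some drafted-blueprint has at least one drafted-blueprint b such that approved(e,b).
Per engineer: e1:✗  e2:✗  e3:✓
e1 has no witness among its drafted-blueprints.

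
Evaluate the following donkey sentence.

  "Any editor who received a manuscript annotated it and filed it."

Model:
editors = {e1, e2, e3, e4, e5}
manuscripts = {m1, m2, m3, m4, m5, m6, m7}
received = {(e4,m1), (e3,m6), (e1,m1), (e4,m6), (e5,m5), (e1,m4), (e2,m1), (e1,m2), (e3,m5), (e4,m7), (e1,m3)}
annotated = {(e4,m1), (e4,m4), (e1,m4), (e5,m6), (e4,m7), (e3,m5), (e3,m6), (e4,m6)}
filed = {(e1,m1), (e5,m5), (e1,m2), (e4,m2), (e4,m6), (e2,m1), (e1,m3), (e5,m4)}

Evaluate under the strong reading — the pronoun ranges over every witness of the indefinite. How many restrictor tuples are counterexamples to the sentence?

10

"it" takes "a manuscript" as antecedent — a donkey pronoun bound across the clause boundary.
Strong reading: for every (e,m) with received(e,m), annotated(e,m) ∧ filed(e,m).
Restrictor pairs: (e1,m1) ✗  (e1,m2) ✗  (e1,m3) ✗  (e1,m4) ✗  (e2,m1) ✗  (e3,m5) ✗  (e3,m6) ✗  (e4,m1) ✗  (e4,m6) ✓  (e4,m7) ✗  (e5,m5) ✗
Counterexamples (restrictor pairs failing the scope): 10.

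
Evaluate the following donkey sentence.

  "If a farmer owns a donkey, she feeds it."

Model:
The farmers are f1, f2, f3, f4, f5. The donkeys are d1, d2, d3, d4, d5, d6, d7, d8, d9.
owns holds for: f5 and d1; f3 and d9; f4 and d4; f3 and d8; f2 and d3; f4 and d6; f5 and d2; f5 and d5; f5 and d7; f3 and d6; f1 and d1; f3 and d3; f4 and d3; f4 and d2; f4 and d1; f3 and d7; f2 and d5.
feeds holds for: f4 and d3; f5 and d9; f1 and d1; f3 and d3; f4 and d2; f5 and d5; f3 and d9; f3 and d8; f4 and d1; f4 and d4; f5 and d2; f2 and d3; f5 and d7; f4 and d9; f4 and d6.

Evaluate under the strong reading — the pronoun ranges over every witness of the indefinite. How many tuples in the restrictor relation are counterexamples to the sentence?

"it" takes "a donkey" as antecedent — a donkey pronoun bound across the clause boundary.
Strong reading: for every (f,d) with owns(f,d), feeds(f,d).
Restrictor pairs: (f1,d1) ✓  (f2,d3) ✓  (f2,d5) ✗  (f3,d3) ✓  (f3,d6) ✗  (f3,d7) ✗  (f3,d8) ✓  (f3,d9) ✓  (f4,d1) ✓  (f4,d2) ✓  (f4,d3) ✓  (f4,d4) ✓  (f4,d6) ✓  (f5,d1) ✗  (f5,d2) ✓  (f5,d5) ✓  (f5,d7) ✓
Counterexamples (restrictor pairs failing the scope): 4.

4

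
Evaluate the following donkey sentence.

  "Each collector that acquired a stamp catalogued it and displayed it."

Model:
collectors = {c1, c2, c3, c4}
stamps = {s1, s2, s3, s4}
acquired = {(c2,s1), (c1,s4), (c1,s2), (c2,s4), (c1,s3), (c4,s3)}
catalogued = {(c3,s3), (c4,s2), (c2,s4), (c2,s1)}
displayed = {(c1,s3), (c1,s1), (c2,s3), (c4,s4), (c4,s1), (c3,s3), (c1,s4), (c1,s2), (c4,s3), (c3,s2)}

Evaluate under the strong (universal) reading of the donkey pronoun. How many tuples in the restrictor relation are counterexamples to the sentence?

"it" takes "a stamp" as antecedent — a donkey pronoun bound across the clause boundary.
Strong reading: for every (c,s) with acquired(c,s), catalogued(c,s) ∧ displayed(c,s).
Restrictor pairs: (c1,s2) ✗  (c1,s3) ✗  (c1,s4) ✗  (c2,s1) ✗  (c2,s4) ✗  (c4,s3) ✗
Counterexamples (restrictor pairs failing the scope): 6.

6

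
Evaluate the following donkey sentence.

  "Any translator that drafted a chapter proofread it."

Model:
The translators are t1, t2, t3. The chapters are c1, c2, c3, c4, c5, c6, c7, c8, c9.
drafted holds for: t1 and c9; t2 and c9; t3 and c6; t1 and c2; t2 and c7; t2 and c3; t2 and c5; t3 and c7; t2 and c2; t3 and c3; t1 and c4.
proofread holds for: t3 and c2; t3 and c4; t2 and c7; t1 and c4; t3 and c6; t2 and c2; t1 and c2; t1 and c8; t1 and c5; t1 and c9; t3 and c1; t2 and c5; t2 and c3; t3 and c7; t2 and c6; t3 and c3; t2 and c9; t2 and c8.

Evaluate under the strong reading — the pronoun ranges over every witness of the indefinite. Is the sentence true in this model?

True

"it" takes "a chapter" as antecedent — a donkey pronoun bound across the clause boundary.
Strong reading: for every (t,c) with drafted(t,c), proofread(t,c).
Restrictor pairs: (t1,c2) ✓  (t1,c4) ✓  (t1,c9) ✓  (t2,c2) ✓  (t2,c3) ✓  (t2,c5) ✓  (t2,c7) ✓  (t2,c9) ✓  (t3,c3) ✓  (t3,c6) ✓  (t3,c7) ✓
Every restrictor pair satisfies the scope.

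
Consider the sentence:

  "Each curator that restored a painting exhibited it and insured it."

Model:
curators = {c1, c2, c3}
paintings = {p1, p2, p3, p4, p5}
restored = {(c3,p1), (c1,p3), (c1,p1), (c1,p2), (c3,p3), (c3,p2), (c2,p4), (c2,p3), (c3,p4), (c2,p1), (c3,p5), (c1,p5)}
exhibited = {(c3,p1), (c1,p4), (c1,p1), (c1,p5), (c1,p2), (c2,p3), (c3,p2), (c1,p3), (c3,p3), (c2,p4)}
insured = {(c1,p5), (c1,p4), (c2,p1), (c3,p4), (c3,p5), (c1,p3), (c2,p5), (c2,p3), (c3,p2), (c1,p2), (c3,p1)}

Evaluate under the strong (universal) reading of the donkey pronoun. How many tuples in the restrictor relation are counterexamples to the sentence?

"it" takes "a painting" as antecedent — a donkey pronoun bound across the clause boundary.
Strong reading: for every (c,p) with restored(c,p), exhibited(c,p) ∧ insured(c,p).
Restrictor pairs: (c1,p1) ✗  (c1,p2) ✓  (c1,p3) ✓  (c1,p5) ✓  (c2,p1) ✗  (c2,p3) ✓  (c2,p4) ✗  (c3,p1) ✓  (c3,p2) ✓  (c3,p3) ✗  (c3,p4) ✗  (c3,p5) ✗
Counterexamples (restrictor pairs failing the scope): 6.

6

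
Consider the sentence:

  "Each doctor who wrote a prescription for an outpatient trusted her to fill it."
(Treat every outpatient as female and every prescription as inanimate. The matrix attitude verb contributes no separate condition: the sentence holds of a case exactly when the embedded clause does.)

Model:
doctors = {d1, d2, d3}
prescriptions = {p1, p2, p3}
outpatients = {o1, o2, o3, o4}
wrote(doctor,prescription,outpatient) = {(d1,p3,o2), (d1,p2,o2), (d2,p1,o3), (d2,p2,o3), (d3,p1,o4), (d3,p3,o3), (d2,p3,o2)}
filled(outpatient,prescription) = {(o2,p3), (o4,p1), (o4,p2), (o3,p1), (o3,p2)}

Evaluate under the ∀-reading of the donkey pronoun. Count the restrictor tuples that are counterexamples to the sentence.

2

"her" takes "an outpatient" as antecedent and "it" takes "a prescription"; both are donkey pronouns co-varying with the restrictor.
Strong reading: for every (d,p,o) with wrote(d,p,o), filled(o,p).
Restrictor triples: (d1,p2,o2)→filled(o2,p2) ✗  (d1,p3,o2)→filled(o2,p3) ✓  (d2,p1,o3)→filled(o3,p1) ✓  (d2,p2,o3)→filled(o3,p2) ✓  (d2,p3,o2)→filled(o2,p3) ✓  (d3,p1,o4)→filled(o4,p1) ✓  (d3,p3,o3)→filled(o3,p3) ✗
Counterexamples (restrictor triples failing the scope): 2.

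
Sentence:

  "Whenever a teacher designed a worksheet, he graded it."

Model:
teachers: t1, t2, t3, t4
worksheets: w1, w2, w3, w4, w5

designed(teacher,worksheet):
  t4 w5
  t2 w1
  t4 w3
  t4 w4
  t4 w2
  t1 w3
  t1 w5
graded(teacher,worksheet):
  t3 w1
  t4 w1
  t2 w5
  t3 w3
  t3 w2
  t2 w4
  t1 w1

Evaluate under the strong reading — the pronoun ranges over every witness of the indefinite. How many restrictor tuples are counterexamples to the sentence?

"it" takes "a worksheet" as antecedent — a donkey pronoun bound across the clause boundary.
Strong reading: for every (t,w) with designed(t,w), graded(t,w).
Restrictor pairs: (t1,w3) ✗  (t1,w5) ✗  (t2,w1) ✗  (t4,w2) ✗  (t4,w3) ✗  (t4,w4) ✗  (t4,w5) ✗
Counterexamples (restrictor pairs failing the scope): 7.

7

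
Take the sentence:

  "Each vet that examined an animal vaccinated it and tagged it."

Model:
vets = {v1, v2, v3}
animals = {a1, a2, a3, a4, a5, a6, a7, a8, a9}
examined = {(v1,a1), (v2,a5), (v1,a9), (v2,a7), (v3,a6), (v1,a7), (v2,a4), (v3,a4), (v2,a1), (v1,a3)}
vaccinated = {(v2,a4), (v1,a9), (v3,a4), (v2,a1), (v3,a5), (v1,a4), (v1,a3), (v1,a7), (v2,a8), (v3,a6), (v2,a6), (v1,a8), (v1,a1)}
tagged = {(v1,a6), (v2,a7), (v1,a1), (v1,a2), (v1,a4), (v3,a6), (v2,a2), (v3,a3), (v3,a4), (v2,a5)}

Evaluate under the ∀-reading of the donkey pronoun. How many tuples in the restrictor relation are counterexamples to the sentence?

"it" takes "an animal" as antecedent — a donkey pronoun bound across the clause boundary.
Strong reading: for every (v,a) with examined(v,a), vaccinated(v,a) ∧ tagged(v,a).
Restrictor pairs: (v1,a1) ✓  (v1,a3) ✗  (v1,a7) ✗  (v1,a9) ✗  (v2,a1) ✗  (v2,a4) ✗  (v2,a5) ✗  (v2,a7) ✗  (v3,a4) ✓  (v3,a6) ✓
Counterexamples (restrictor pairs failing the scope): 7.

7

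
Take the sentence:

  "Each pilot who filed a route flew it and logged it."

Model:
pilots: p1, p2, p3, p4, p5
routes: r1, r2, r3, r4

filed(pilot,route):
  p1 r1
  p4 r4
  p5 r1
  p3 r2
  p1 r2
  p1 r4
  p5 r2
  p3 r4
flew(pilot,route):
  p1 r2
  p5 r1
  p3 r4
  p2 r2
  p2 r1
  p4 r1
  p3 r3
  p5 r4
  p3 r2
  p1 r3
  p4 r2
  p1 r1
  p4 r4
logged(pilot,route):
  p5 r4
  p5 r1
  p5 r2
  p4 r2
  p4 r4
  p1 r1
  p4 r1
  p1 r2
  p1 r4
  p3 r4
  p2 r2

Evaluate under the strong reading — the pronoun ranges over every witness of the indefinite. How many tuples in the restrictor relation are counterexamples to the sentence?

3

"it" takes "a route" as antecedent — a donkey pronoun bound across the clause boundary.
Strong reading: for every (p,r) with filed(p,r), flew(p,r) ∧ logged(p,r).
Restrictor pairs: (p1,r1) ✓  (p1,r2) ✓  (p1,r4) ✗  (p3,r2) ✗  (p3,r4) ✓  (p4,r4) ✓  (p5,r1) ✓  (p5,r2) ✗
Counterexamples (restrictor pairs failing the scope): 3.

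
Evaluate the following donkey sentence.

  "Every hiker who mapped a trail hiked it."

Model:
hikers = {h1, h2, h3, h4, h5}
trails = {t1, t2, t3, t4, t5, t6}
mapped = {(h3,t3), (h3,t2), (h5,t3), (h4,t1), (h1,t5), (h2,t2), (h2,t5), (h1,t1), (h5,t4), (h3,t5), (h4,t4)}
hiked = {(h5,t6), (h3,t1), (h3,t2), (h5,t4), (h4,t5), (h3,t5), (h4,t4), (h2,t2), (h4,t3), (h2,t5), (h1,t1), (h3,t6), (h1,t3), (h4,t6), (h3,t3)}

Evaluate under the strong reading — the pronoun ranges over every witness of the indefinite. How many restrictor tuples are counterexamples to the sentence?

3

"it" takes "a trail" as antecedent — a donkey pronoun bound across the clause boundary.
Strong reading: for every (h,t) with mapped(h,t), hiked(h,t).
Restrictor pairs: (h1,t1) ✓  (h1,t5) ✗  (h2,t2) ✓  (h2,t5) ✓  (h3,t2) ✓  (h3,t3) ✓  (h3,t5) ✓  (h4,t1) ✗  (h4,t4) ✓  (h5,t3) ✗  (h5,t4) ✓
Counterexamples (restrictor pairs failing the scope): 3.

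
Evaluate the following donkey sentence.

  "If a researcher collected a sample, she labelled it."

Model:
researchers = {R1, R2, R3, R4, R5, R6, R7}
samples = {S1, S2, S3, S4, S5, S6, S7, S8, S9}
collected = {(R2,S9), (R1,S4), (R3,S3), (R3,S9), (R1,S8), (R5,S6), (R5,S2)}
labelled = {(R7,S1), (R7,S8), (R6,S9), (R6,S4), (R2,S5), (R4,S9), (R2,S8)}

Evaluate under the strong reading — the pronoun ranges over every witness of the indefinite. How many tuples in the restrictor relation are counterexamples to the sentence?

"it" takes "a sample" as antecedent — a donkey pronoun bound across the clause boundary.
Strong reading: for every (r,s) with collected(r,s), labelled(r,s).
Restrictor pairs: (R1,S4) ✗  (R1,S8) ✗  (R2,S9) ✗  (R3,S3) ✗  (R3,S9) ✗  (R5,S2) ✗  (R5,S6) ✗
Counterexamples (restrictor pairs failing the scope): 7.

7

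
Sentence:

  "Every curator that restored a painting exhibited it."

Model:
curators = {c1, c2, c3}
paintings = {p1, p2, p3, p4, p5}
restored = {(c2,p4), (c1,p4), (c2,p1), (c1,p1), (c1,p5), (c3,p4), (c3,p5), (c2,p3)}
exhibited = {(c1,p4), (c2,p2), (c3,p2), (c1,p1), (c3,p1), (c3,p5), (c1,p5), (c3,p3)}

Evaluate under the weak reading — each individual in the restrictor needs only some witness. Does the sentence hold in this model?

False

"it" takes "a painting" as antecedent — a donkey pronoun bound across the clause boundary.
Weak reading: every curator c with some restored-painting has at least one restored-painting p such that exhibited(c,p).
Per curator: c1:✓  c2:✗  c3:✓
c2 has no witness among its restored-paintings.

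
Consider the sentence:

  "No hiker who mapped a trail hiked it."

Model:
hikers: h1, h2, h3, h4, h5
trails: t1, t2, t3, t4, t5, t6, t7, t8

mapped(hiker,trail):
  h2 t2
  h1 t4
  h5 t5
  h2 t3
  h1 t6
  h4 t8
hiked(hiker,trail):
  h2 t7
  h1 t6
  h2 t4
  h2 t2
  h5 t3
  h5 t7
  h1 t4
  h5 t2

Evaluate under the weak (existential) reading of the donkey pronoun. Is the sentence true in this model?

"it" takes "a trail" as antecedent — a donkey pronoun bound across the clause boundary.
Truth condition: for no (h,t) with mapped(h,t) does hiked(h,t) hold.
Restrictor pairs — does the scope hold? (h1,t4):holds  (h1,t6):holds  (h2,t2):holds  (h2,t3):fails  (h4,t8):fails  (h5,t5):fails
Scope holds for 3 pair(s), so the sentence is false.

False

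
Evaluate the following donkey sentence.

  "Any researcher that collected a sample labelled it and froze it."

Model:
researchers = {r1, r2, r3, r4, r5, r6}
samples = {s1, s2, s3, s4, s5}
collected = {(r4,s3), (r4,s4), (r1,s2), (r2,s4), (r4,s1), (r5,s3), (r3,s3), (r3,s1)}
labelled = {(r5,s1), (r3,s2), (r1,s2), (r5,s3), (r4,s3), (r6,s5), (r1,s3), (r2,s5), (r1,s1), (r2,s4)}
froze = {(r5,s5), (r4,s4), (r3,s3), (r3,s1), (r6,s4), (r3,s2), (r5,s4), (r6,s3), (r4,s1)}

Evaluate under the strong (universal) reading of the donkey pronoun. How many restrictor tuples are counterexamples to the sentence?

"it" takes "a sample" as antecedent — a donkey pronoun bound across the clause boundary.
Strong reading: for every (r,s) with collected(r,s), labelled(r,s) ∧ froze(r,s).
Restrictor pairs: (r1,s2) ✗  (r2,s4) ✗  (r3,s1) ✗  (r3,s3) ✗  (r4,s1) ✗  (r4,s3) ✗  (r4,s4) ✗  (r5,s3) ✗
Counterexamples (restrictor pairs failing the scope): 8.

8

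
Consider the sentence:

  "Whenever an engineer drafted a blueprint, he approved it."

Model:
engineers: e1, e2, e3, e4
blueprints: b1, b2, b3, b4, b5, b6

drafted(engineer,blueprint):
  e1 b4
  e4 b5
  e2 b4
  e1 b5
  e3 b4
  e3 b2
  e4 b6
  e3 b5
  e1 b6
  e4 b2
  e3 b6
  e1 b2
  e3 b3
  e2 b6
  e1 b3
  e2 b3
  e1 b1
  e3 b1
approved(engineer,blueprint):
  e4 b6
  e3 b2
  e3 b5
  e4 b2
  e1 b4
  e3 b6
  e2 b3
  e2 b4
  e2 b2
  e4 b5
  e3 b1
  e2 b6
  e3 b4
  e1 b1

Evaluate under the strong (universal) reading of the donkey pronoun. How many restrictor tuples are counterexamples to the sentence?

"it" takes "a blueprint" as antecedent — a donkey pronoun bound across the clause boundary.
Strong reading: for every (e,b) with drafted(e,b), approved(e,b).
Restrictor pairs: (e1,b1) ✓  (e1,b2) ✗  (e1,b3) ✗  (e1,b4) ✓  (e1,b5) ✗  (e1,b6) ✗  (e2,b3) ✓  (e2,b4) ✓  (e2,b6) ✓  (e3,b1) ✓  (e3,b2) ✓  (e3,b3) ✗  (e3,b4) ✓  (e3,b5) ✓  (e3,b6) ✓  (e4,b2) ✓  (e4,b5) ✓  (e4,b6) ✓
Counterexamples (restrictor pairs failing the scope): 5.

5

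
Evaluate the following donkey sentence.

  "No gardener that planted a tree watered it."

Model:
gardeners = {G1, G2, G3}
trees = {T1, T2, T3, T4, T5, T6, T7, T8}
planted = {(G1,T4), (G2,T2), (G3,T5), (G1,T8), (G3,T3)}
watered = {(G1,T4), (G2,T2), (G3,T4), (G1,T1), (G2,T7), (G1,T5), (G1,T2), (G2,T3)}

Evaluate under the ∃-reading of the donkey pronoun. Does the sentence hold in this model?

"it" takes "a tree" as antecedent — a donkey pronoun bound across the clause boundary.
Truth condition: for no (g,t) with planted(g,t) does watered(g,t) hold.
Restrictor pairs — does the scope hold? (G1,T4):holds  (G1,T8):fails  (G2,T2):holds  (G3,T3):fails  (G3,T5):fails
Scope holds for 2 pair(s), so the sentence is false.

False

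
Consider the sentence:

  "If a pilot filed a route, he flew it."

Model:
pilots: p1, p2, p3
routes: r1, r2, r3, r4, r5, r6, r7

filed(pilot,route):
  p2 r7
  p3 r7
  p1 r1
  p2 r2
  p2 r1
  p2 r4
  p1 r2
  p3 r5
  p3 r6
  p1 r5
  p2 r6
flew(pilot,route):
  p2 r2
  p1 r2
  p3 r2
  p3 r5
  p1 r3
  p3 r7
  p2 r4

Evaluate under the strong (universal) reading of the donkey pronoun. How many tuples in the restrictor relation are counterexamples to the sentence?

"it" takes "a route" as antecedent — a donkey pronoun bound across the clause boundary.
Strong reading: for every (p,r) with filed(p,r), flew(p,r).
Restrictor pairs: (p1,r1) ✗  (p1,r2) ✓  (p1,r5) ✗  (p2,r1) ✗  (p2,r2) ✓  (p2,r4) ✓  (p2,r6) ✗  (p2,r7) ✗  (p3,r5) ✓  (p3,r6) ✗  (p3,r7) ✓
Counterexamples (restrictor pairs failing the scope): 6.

6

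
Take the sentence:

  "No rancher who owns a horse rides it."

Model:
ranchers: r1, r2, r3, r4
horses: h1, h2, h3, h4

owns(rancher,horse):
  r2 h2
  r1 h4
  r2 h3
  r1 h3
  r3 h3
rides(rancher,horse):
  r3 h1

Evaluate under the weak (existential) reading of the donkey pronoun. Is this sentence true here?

"it" takes "a horse" as antecedent — a donkey pronoun bound across the clause boundary.
Truth condition: for no (r,h) with owns(r,h) does rides(r,h) hold.
Restrictor pairs — does the scope hold? (r1,h3):fails  (r1,h4):fails  (r2,h2):fails  (r2,h3):fails  (r3,h3):fails
Scope holds for no restrictor pair, so the sentence is true.

True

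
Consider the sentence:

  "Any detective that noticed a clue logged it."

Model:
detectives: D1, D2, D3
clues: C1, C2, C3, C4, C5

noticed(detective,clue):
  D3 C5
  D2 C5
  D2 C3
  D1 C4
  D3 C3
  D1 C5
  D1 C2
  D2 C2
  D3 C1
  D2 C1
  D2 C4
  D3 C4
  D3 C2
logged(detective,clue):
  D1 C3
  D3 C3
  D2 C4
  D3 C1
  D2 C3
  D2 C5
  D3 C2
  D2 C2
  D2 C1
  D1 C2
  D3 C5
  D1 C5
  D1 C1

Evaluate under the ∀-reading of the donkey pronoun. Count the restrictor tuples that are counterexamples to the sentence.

"it" takes "a clue" as antecedent — a donkey pronoun bound across the clause boundary.
Strong reading: for every (d,c) with noticed(d,c), logged(d,c).
Restrictor pairs: (D1,C2) ✓  (D1,C4) ✗  (D1,C5) ✓  (D2,C1) ✓  (D2,C2) ✓  (D2,C3) ✓  (D2,C4) ✓  (D2,C5) ✓  (D3,C1) ✓  (D3,C2) ✓  (D3,C3) ✓  (D3,C4) ✗  (D3,C5) ✓
Counterexamples (restrictor pairs failing the scope): 2.

2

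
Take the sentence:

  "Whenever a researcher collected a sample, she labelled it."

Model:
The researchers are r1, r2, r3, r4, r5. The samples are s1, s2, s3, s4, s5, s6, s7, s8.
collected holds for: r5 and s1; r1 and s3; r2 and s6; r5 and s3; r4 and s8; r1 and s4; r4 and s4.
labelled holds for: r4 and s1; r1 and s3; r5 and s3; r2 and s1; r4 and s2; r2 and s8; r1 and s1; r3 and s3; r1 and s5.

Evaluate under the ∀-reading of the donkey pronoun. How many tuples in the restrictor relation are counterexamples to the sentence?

5

"it" takes "a sample" as antecedent — a donkey pronoun bound across the clause boundary.
Strong reading: for every (r,s) with collected(r,s), labelled(r,s).
Restrictor pairs: (r1,s3) ✓  (r1,s4) ✗  (r2,s6) ✗  (r4,s4) ✗  (r4,s8) ✗  (r5,s1) ✗  (r5,s3) ✓
Counterexamples (restrictor pairs failing the scope): 5.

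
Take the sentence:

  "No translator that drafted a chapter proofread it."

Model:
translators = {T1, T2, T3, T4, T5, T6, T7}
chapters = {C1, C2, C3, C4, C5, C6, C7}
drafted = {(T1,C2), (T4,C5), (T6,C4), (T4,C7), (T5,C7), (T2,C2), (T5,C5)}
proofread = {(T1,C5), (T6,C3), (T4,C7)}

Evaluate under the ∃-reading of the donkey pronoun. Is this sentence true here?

False

"it" takes "a chapter" as antecedent — a donkey pronoun bound across the clause boundary.
Truth condition: for no (t,c) with drafted(t,c) does proofread(t,c) hold.
Restrictor pairs — does the scope hold? (T1,C2):fails  (T2,C2):fails  (T4,C5):fails  (T4,C7):holds  (T5,C5):fails  (T5,C7):fails  (T6,C4):fails
Scope holds for 1 pair(s), so the sentence is false.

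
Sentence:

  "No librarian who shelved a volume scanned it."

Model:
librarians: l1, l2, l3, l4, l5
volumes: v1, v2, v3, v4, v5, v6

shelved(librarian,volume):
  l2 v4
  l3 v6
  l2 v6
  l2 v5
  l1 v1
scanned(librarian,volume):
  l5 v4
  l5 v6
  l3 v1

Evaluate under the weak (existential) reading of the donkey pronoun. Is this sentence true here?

"it" takes "a volume" as antecedent — a donkey pronoun bound across the clause boundary.
Truth condition: for no (l,v) with shelved(l,v) does scanned(l,v) hold.
Restrictor pairs — does the scope hold? (l1,v1):fails  (l2,v4):fails  (l2,v5):fails  (l2,v6):fails  (l3,v6):fails
Scope holds for no restrictor pair, so the sentence is true.

True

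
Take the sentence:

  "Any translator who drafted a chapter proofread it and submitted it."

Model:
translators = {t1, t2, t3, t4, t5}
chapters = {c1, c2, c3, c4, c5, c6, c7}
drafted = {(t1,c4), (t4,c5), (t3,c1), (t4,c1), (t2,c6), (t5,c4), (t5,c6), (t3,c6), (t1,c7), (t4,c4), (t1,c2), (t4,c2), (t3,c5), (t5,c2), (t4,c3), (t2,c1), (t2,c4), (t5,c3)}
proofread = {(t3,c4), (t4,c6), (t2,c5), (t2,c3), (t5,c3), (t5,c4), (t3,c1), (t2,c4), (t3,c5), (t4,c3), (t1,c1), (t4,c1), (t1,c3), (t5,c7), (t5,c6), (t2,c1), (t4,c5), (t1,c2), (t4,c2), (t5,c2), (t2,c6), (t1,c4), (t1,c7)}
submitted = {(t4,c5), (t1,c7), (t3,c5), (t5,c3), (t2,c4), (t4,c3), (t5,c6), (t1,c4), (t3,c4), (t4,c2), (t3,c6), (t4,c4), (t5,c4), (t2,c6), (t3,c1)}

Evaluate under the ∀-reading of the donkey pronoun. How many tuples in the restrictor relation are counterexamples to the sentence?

6

"it" takes "a chapter" as antecedent — a donkey pronoun bound across the clause boundary.
Strong reading: for every (t,c) with drafted(t,c), proofread(t,c) ∧ submitted(t,c).
Restrictor pairs: (t1,c2) ✗  (t1,c4) ✓  (t1,c7) ✓  (t2,c1) ✗  (t2,c4) ✓  (t2,c6) ✓  (t3,c1) ✓  (t3,c5) ✓  (t3,c6) ✗  (t4,c1) ✗  (t4,c2) ✓  (t4,c3) ✓  (t4,c4) ✗  (t4,c5) ✓  (t5,c2) ✗  (t5,c3) ✓  (t5,c4) ✓  (t5,c6) ✓
Counterexamples (restrictor pairs failing the scope): 6.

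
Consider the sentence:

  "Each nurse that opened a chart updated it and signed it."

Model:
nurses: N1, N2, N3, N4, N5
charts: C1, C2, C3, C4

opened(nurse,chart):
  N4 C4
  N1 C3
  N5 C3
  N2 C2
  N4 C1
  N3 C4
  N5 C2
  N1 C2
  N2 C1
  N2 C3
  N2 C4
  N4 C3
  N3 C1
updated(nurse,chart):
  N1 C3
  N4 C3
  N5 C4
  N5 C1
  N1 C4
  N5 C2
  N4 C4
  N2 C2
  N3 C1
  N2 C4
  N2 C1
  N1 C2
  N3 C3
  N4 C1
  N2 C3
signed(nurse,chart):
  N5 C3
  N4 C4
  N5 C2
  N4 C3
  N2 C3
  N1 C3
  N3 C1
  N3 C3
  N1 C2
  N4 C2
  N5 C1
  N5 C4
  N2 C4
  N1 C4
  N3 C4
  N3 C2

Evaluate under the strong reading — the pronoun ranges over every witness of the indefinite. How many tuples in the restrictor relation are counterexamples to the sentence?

"it" takes "a chart" as antecedent — a donkey pronoun bound across the clause boundary.
Strong reading: for every (n,c) with opened(n,c), updated(n,c) ∧ signed(n,c).
Restrictor pairs: (N1,C2) ✓  (N1,C3) ✓  (N2,C1) ✗  (N2,C2) ✗  (N2,C3) ✓  (N2,C4) ✓  (N3,C1) ✓  (N3,C4) ✗  (N4,C1) ✗  (N4,C3) ✓  (N4,C4) ✓  (N5,C2) ✓  (N5,C3) ✗
Counterexamples (restrictor pairs failing the scope): 5.

5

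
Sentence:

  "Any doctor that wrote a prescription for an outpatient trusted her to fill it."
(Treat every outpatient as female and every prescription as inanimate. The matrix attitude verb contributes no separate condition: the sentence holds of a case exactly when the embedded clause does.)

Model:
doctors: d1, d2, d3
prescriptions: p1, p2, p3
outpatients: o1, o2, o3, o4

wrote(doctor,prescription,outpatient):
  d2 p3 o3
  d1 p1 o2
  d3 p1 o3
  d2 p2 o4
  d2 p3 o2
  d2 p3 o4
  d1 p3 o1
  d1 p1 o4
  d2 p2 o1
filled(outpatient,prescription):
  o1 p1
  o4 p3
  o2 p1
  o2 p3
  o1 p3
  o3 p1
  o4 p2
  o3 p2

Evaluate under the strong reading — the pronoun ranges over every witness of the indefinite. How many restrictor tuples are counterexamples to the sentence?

3

"her" takes "an outpatient" as antecedent and "it" takes "a prescription"; both are donkey pronouns co-varying with the restrictor.
Strong reading: for every (d,p,o) with wrote(d,p,o), filled(o,p).
Restrictor triples: (d1,p1,o2)→filled(o2,p1) ✓  (d1,p1,o4)→filled(o4,p1) ✗  (d1,p3,o1)→filled(o1,p3) ✓  (d2,p2,o1)→filled(o1,p2) ✗  (d2,p2,o4)→filled(o4,p2) ✓  (d2,p3,o2)→filled(o2,p3) ✓  (d2,p3,o3)→filled(o3,p3) ✗  (d2,p3,o4)→filled(o4,p3) ✓  (d3,p1,o3)→filled(o3,p1) ✓
Counterexamples (restrictor triples failing the scope): 3.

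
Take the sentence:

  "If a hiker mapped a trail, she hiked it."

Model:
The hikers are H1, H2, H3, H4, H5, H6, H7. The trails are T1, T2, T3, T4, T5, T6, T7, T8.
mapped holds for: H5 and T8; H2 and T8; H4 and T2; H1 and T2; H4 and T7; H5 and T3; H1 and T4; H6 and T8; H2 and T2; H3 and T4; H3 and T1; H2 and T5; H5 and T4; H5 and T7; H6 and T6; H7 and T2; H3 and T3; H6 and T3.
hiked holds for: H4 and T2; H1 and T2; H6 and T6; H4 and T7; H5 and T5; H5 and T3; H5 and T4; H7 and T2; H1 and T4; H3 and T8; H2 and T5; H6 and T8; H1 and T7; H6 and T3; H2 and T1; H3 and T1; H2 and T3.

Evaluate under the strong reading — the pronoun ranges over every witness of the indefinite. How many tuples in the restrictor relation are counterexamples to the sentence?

"it" takes "a trail" as antecedent — a donkey pronoun bound across the clause boundary.
Strong reading: for every (h,t) with mapped(h,t), hiked(h,t).
Restrictor pairs: (H1,T2) ✓  (H1,T4) ✓  (H2,T2) ✗  (H2,T5) ✓  (H2,T8) ✗  (H3,T1) ✓  (H3,T3) ✗  (H3,T4) ✗  (H4,T2) ✓  (H4,T7) ✓  (H5,T3) ✓  (H5,T4) ✓  (H5,T7) ✗  (H5,T8) ✗  (H6,T3) ✓  (H6,T6) ✓  (H6,T8) ✓  (H7,T2) ✓
Counterexamples (restrictor pairs failing the scope): 6.

6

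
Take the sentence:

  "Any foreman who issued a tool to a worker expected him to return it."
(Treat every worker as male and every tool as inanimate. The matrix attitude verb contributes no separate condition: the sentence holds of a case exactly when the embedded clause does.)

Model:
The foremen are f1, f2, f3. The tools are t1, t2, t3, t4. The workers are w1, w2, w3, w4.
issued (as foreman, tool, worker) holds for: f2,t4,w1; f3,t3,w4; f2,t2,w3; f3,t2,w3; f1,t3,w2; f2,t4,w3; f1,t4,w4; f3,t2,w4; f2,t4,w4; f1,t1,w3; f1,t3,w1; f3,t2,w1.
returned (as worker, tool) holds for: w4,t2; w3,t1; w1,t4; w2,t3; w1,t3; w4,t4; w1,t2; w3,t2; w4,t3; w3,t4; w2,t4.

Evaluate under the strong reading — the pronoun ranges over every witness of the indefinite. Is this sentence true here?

"him" takes "a worker" as antecedent and "it" takes "a tool"; both are donkey pronouns co-varying with the restrictor.
Strong reading: for every (f,t,w) with issued(f,t,w), returned(w,t).
Restrictor triples: (f1,t1,w3)→returned(w3,t1) ✓  (f1,t3,w1)→returned(w1,t3) ✓  (f1,t3,w2)→returned(w2,t3) ✓  (f1,t4,w4)→returned(w4,t4) ✓  (f2,t2,w3)→returned(w3,t2) ✓  (f2,t4,w1)→returned(w1,t4) ✓  (f2,t4,w3)→returned(w3,t4) ✓  (f2,t4,w4)→returned(w4,t4) ✓  (f3,t2,w1)→returned(w1,t2) ✓  (f3,t2,w3)→returned(w3,t2) ✓  (f3,t2,w4)→returned(w4,t2) ✓  (f3,t3,w4)→returned(w4,t3) ✓
Every restrictor triple satisfies the scope.

True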